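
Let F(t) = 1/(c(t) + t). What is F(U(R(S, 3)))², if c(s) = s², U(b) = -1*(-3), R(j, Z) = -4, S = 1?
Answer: 1/144 ≈ 0.0069444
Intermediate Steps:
U(b) = 3
F(t) = 1/(t + t²) (F(t) = 1/(t² + t) = 1/(t + t²))
F(U(R(S, 3)))² = (1/(3*(1 + 3)))² = ((⅓)/4)² = ((⅓)*(¼))² = (1/12)² = 1/144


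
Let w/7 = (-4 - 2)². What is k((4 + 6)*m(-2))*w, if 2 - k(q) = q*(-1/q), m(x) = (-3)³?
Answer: 756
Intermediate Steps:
m(x) = -27
w = 252 (w = 7*(-4 - 2)² = 7*(-6)² = 7*36 = 252)
k(q) = 3 (k(q) = 2 - q*(-1/q) = 2 - 1*(-1) = 2 + 1 = 3)
k((4 + 6)*m(-2))*w = 3*252 = 756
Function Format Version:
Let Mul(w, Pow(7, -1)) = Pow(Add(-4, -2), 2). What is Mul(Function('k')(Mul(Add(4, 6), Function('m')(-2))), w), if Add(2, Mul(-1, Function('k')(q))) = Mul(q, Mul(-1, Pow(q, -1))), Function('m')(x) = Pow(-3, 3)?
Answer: 756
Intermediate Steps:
Function('m')(x) = -27
w = 252 (w = Mul(7, Pow(Add(-4, -2), 2)) = Mul(7, Pow(-6, 2)) = Mul(7, 36) = 252)
Function('k')(q) = 3 (Function('k')(q) = Add(2, Mul(-1, Mul(q, Mul(-1, Pow(q, -1))))) = Add(2, Mul(-1, -1)) = Add(2, 1) = 3)
Mul(Function('k')(Mul(Add(4, 6), Function('m')(-2))), w) = Mul(3, 252) = 756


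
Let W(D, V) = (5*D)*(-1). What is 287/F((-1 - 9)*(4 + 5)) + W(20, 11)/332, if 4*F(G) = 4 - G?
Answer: 46467/3901 ≈ 11.912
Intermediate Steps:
F(G) = 1 - G/4 (F(G) = (4 - G)/4 = 1 - G/4)
W(D, V) = -5*D
287/F((-1 - 9)*(4 + 5)) + W(20, 11)/332 = 287/(1 - (-1 - 9)*(4 + 5)/4) - 5*20/332 = 287/(1 - (-5)*9/2) - 100*1/332 = 287/(1 - 1/4*(-90)) - 25/83 = 287/(1 + 45/2) - 25/83 = 287/(47/2) - 25/83 = 287*(2/47) - 25/83 = 574/47 - 25/83 = 46467/3901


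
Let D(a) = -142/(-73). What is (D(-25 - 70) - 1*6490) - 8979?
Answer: -1129095/73 ≈ -15467.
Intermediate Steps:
D(a) = 142/73 (D(a) = -142*(-1/73) = 142/73)
(D(-25 - 70) - 1*6490) - 8979 = (142/73 - 1*6490) - 8979 = (142/73 - 6490) - 8979 = -473628/73 - 8979 = -1129095/73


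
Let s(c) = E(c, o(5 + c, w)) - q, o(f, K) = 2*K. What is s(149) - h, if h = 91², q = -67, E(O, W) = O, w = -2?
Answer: -8065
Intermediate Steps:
s(c) = 67 + c (s(c) = c - 1*(-67) = c + 67 = 67 + c)
h = 8281
s(149) - h = (67 + 149) - 1*8281 = 216 - 8281 = -8065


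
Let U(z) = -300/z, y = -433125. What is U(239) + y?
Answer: -103517175/239 ≈ -4.3313e+5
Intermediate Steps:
U(239) + y = -300/239 - 433125 = -103517175/239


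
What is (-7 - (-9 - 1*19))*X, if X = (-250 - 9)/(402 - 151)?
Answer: -5439/251 ≈ -21.669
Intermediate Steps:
X = -259/251 ≈ -1.0319
(-7 - (-9 - 1*19))*X = (-7 - (-9 - 1*19))*(-259/251) = (-7 - (-9 - 19))*(-259/251) = (-7 - 1*(-28))*(-259/251) = (-7 + 28)*(-259/251) = 21*(-259/251) = -5439/251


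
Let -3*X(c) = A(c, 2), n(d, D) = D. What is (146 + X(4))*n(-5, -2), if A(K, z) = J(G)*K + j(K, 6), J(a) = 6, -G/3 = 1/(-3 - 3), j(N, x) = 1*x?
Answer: -272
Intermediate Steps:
j(N, x) = x
G = 1/2 (G = -3/(-3 - 3) = -3/(-6) = -3*(-1/6) = 1/2 ≈ 0.50000)
A(K, z) = 6 + 6*K (A(K, z) = 6*K + 6 = 6 + 6*K)
X(c) = -2 - 2*c (X(c) = -(6 + 6*c)/3 = -2 - 2*c)
(146 + X(4))*n(-5, -2) = (146 + (-2 - 2*4))*(-2) = (146 + (-2 - 8))*(-2) = (146 - 10)*(-2) = 136*(-2) = -272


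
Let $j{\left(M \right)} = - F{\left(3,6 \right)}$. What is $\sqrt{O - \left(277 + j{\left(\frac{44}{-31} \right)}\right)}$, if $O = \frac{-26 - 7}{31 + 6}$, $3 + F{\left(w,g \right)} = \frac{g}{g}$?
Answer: $\frac{2 i \sqrt{95793}}{37} \approx 16.73 i$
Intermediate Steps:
$F{\left(w,g \right)} = -2$ ($F{\left(w,g \right)} = -3 + \frac{g}{g} = -3 + 1 = -2$)
$j{\left(M \right)} = 2$ ($j{\left(M \right)} = \left(-1\right) \left(-2\right) = 2$)
$O = - \frac{33}{37} \approx -0.89189$
$\sqrt{O - \left(277 + j{\left(\frac{44}{-31} \right)}\right)} = \sqrt{- \frac{33}{37} - 279} = \sqrt{- \frac{10356}{37}} = \frac{2 i \sqrt{95793}}{37}$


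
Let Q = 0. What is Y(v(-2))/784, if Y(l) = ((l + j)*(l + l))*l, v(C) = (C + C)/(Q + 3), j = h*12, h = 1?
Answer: 64/1323 ≈ 0.048375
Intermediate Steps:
j = 12 (j = 1*12 = 12)
v(C) = 2*C/3 (v(C) = (C + C)/(0 + 3) = (2*C)/3 = (2*C)*(⅓) = 2*C/3)
Y(l) = 2*l²*(12 + l) (Y(l) = ((l + 12)*(l + l))*l = ((12 + l)*(2*l))*l = (2*l*(12 + l))*l = 2*l²*(12 + l))
Y(v(-2))/784 = (2*((⅔)*(-2))²*(12 + (⅔)*(-2)))/784 = (2*(-4/3)²*(12 - 4/3))*(1/784) = (2*(16/9)*(32/3))*(1/784) = (1024/27)*(1/784) = 64/1323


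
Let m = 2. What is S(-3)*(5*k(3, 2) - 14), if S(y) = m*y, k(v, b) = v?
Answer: -6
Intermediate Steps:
S(y) = 2*y
S(-3)*(5*k(3, 2) - 14) = (2*(-3))*(5*3 - 14) = -6*(15 - 14) = -6*1 = -6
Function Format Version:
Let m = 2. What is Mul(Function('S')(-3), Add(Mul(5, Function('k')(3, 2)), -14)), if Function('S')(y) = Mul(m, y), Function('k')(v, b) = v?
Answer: -6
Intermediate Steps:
Function('S')(y) = Mul(2, y)
Mul(Function('S')(-3), Add(Mul(5, Function('k')(3, 2)), -14)) = Mul(Mul(2, -3), Add(Mul(5, 3), -14)) = Mul(-6, Add(15, -14)) = Mul(-6, 1) = -6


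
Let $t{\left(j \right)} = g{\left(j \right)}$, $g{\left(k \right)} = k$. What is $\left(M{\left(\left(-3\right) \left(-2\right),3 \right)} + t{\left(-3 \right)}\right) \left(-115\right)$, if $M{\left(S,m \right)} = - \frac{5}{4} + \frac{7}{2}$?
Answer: $\frac{345}{4} \approx 86.25$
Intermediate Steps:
$M{\left(S,m \right)} = \frac{9}{4}$ ($M{\left(S,m \right)} = \left(-5\right) \frac{1}{4} + 7 \cdot \frac{1}{2} = - \frac{5}{4} + \frac{7}{2} = \frac{9}{4}$)
$t{\left(j \right)} = j$
$\left(M{\left(\left(-3\right) \left(-2\right),3 \right)} + t{\left(-3 \right)}\right) \left(-115\right) = \left(\frac{9}{4} - 3\right) \left(-115\right) = \left(- \frac{3}{4}\right) \left(-115\right) = \frac{345}{4}$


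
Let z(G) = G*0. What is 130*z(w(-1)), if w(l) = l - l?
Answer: 0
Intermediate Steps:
w(l) = 0
z(G) = 0
130*z(w(-1)) = 130*0 = 0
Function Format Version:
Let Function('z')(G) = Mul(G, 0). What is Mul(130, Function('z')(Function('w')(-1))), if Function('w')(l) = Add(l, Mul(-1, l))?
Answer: 0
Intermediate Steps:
Function('w')(l) = 0
Function('z')(G) = 0
Mul(130, Function('z')(Function('w')(-1))) = Mul(130, 0) = 0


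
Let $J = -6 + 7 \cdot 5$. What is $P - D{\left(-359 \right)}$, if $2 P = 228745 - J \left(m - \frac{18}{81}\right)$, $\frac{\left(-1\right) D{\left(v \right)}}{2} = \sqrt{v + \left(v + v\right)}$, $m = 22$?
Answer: $\frac{2053021}{18} + 2 i \sqrt{1077} \approx 1.1406 \cdot 10^{5} + 65.635 i$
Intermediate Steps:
$D{\left(v \right)} = - 2 \sqrt{3} \sqrt{v}$ ($D{\left(v \right)} = - 2 \sqrt{v + \left(v + v\right)} = - 2 \sqrt{v + 2 v} = - 2 \sqrt{3 v} = - 2 \sqrt{3} \sqrt{v}$)
$J = 29$ ($J = -6 + 35 = 29$)
$P = \frac{2053021}{18}$ ($P = \frac{228745 - 29 \left(22 - \frac{18}{81}\right)}{2} = \frac{228745 - 29 \left(22 - \frac{2}{9}\right)}{2} = \frac{228745 - 29 \cdot \frac{196}{9}}{2} = \frac{228745 - \frac{5684}{9}}{2} = \frac{1}{2} \cdot \frac{2053021}{9} = \frac{2053021}{18} \approx 1.1406 \cdot 10^{5}$)
$P - D{\left(-359 \right)} = \frac{2053021}{18} - - 2 \sqrt{3} \sqrt{-359} = \frac{2053021}{18} - - 2 \sqrt{3} i \sqrt{359} = \frac{2053021}{18} - - 2 i \sqrt{1077} = \frac{2053021}{18} + 2 i \sqrt{1077}$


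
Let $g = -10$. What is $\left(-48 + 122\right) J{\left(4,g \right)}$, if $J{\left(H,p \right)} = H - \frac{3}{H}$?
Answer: $\frac{481}{2} \approx 240.5$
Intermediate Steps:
$J{\left(H,p \right)} = H - \frac{3}{H}$
$\left(-48 + 122\right) J{\left(4,g \right)} = \left(-48 + 122\right) \left(4 - \frac{3}{4}\right) = 74 \left(4 - \frac{3}{4}\right) = 74 \cdot \frac{13}{4} = \frac{481}{2}$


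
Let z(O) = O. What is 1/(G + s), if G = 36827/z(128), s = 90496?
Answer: 128/11620315 ≈ 1.1015e-5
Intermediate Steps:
G = 36827/128 ≈ 287.71
1/(G + s) = 1/(36827/128 + 90496) = 1/(11620315/128) = 128/11620315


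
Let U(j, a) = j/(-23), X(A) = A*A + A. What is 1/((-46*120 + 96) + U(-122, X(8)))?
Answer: -23/124630 ≈ -0.00018455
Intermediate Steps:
X(A) = A + A**2 (X(A) = A**2 + A = A + A**2)
U(j, a) = -j/23 (U(j, a) = j*(-1/23) = -j/23)
1/((-46*120 + 96) + U(-122, X(8))) = 1/((-46*120 + 96) - 1/23*(-122)) = 1/((-5520 + 96) + 122/23) = 1/(-5424 + 122/23) = 1/(-124630/23) = -23/124630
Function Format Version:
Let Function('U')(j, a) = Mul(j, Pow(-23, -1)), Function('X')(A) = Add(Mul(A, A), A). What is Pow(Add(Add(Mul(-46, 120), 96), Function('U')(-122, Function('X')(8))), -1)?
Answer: Rational(-23, 124630) ≈ -0.00018455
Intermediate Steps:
Function('X')(A) = Add(A, Pow(A, 2)) (Function('X')(A) = Add(Pow(A, 2), A) = Add(A, Pow(A, 2)))
Function('U')(j, a) = Mul(Rational(-1, 23), j) (Function('U')(j, a) = Mul(j, Rational(-1, 23)) = Mul(Rational(-1, 23), j))
Pow(Add(Add(Mul(-46, 120), 96), Function('U')(-122, Function('X')(8))), -1) = Pow(Add(Add(Mul(-46, 120), 96), Mul(Rational(-1, 23), -122)), -1) = Pow(Add(Add(-5520, 96), Rational(122, 23)), -1) = Pow(Add(-5424, Rational(122, 23)), -1) = Pow(Rational(-124630, 23), -1) = Rational(-23, 124630)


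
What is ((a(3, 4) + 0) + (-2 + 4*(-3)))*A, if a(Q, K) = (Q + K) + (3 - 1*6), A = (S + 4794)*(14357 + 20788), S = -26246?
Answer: 7539305400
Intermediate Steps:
A = -753930540 (A = (-26246 + 4794)*(14357 + 20788) = -21452*35145 = -753930540)
a(Q, K) = -3 + K + Q (a(Q, K) = (K + Q) + (3 - 6) = (K + Q) - 3 = -3 + K + Q)
((a(3, 4) + 0) + (-2 + 4*(-3)))*A = (((-3 + 4 + 3) + 0) + (-2 + 4*(-3)))*(-753930540) = ((4 + 0) + (-2 - 12))*(-753930540) = (4 - 14)*(-753930540) = -10*(-753930540) = 7539305400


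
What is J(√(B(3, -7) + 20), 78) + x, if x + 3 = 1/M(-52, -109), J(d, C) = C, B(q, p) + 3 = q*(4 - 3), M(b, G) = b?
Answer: 3899/52 ≈ 74.981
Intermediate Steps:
B(q, p) = -3 + q (B(q, p) = -3 + q*(4 - 3) = -3 + q*1 = -3 + q)
x = -157/52 (x = -3 + 1/(-52) = -3 - 1/52 = -157/52 ≈ -3.0192)
J(√(B(3, -7) + 20), 78) + x = 78 - 157/52 = 3899/52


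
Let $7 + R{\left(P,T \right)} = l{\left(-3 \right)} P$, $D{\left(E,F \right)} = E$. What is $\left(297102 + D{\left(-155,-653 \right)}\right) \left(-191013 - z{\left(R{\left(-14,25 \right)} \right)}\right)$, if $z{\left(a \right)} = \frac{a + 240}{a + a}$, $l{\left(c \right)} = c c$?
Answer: $- \frac{2155383478771}{38} \approx -5.6721 \cdot 10^{10}$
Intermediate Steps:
$l{\left(c \right)} = c^{2}$
$R{\left(P,T \right)} = -7 + 9 P$ ($R{\left(P,T \right)} = -7 + \left(-3\right)^{2} P = -7 + 9 P$)
$z{\left(a \right)} = \frac{240 + a}{2 a}$
$\left(297102 + D{\left(-155,-653 \right)}\right) \left(-191013 - z{\left(R{\left(-14,25 \right)} \right)}\right) = \left(297102 - 155\right) \left(-191013 - \frac{240 + \left(-7 + 9 \left(-14\right)\right)}{2 \left(-7 + 9 \left(-14\right)\right)}\right) = 296947 \left(-191013 - \frac{240 - 133}{2 \left(-7 - 126\right)}\right) = 296947 \left(-191013 - \frac{240 - 133}{2 \left(-133\right)}\right) = 296947 \left(-191013 - \frac{1}{2} \left(- \frac{1}{133}\right) 107\right) = 296947 \left(-191013 - - \frac{107}{266}\right) = 296947 \left(-191013 + \frac{107}{266}\right) = 296947 \left(- \frac{50809351}{266}\right) = - \frac{2155383478771}{38}$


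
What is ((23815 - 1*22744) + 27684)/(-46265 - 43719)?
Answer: -28755/89984 ≈ -0.31956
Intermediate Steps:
((23815 - 1*22744) + 27684)/(-46265 - 43719) = ((23815 - 22744) + 27684)/(-89984) = (1071 + 27684)*(-1/89984) = 28755*(-1/89984) = -28755/89984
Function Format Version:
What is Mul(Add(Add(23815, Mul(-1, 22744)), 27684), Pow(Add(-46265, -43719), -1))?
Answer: Rational(-28755, 89984) ≈ -0.31956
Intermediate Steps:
Mul(Add(Add(23815, Mul(-1, 22744)), 27684), Pow(Add(-46265, -43719), -1)) = Mul(Add(Add(23815, -22744), 27684), Pow(-89984, -1)) = Mul(Add(1071, 27684), Rational(-1, 89984)) = Mul(28755, Rational(-1, 89984)) = Rational(-28755, 89984)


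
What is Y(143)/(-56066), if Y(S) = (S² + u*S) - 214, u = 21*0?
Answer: -20235/56066 ≈ -0.36091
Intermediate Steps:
u = 0
Y(S) = -214 + S² (Y(S) = (S² + 0*S) - 214 = (S² + 0) - 214 = S² - 214 = -214 + S²)
Y(143)/(-56066) = (-214 + 143²)/(-56066) = (-214 + 20449)*(-1/56066) = 20235*(-1/56066) = -20235/56066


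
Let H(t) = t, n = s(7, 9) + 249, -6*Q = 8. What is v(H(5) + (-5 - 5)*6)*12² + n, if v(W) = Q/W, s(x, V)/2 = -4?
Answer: 13447/55 ≈ 244.49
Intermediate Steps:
s(x, V) = -8 (s(x, V) = 2*(-4) = -8)
Q = -4/3 (Q = -⅙*8 = -4/3 ≈ -1.3333)
n = 241 (n = -8 + 249 = 241)
v(W) = -4/(3*W)
v(H(5) + (-5 - 5)*6)*12² + n = -4/(3*(5 + (-5 - 5)*6))*12² + 241 = -4/(3*(5 - 10*6))*144 + 241 = -4/(3*(5 - 60))*144 + 241 = -4/3/(-55)*144 + 241 = -4/3*(-1/55)*144 + 241 = (4/165)*144 + 241 = 192/55 + 241 = 13447/55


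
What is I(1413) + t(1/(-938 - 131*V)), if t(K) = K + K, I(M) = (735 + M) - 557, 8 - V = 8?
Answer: 746178/469 ≈ 1591.0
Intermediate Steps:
V = 0 (V = 8 - 1*8 = 8 - 8 = 0)
I(M) = 178 + M
t(K) = 2*K
I(1413) + t(1/(-938 - 131*V)) = (178 + 1413) + 2/(-938 - 131*0) = 1591 + 2/(-938 + 0) = 1591 + 2/(-938) = 1591 + 2*(-1/938) = 1591 - 1/469 = 746178/469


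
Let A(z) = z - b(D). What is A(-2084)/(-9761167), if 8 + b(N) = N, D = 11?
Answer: 2087/9761167 ≈ 0.00021381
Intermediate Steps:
b(N) = -8 + N
A(z) = -3 + z (A(z) = z - (-8 + 11) = z - 1*3 = z - 3 = -3 + z)
A(-2084)/(-9761167) = (-3 - 2084)/(-9761167) = -2087*(-1/9761167) = 2087/9761167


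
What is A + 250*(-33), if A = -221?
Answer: -8471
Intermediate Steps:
A + 250*(-33) = -221 + 250*(-33) = -221 - 8250 = -8471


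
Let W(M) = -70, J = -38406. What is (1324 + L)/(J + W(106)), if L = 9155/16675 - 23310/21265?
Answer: -18771531093/545734157380 ≈ -0.034397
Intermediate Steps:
L = -7760527/14183755 (L = 9155*(1/16675) - 23310*1/21265 = 1831/3335 - 4662/4253 = -7760527/14183755 ≈ -0.54714)
(1324 + L)/(J + W(106)) = (1324 - 7760527/14183755)/(-38406 - 70) = (18771531093/14183755)/(-38476) = (18771531093/14183755)*(-1/38476) = -18771531093/545734157380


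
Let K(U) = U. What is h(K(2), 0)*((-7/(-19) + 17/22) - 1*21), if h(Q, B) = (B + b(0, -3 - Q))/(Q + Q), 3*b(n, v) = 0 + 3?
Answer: -8301/1672 ≈ -4.9647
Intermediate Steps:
b(n, v) = 1 (b(n, v) = (0 + 3)/3 = (⅓)*3 = 1)
h(Q, B) = (1 + B)/(2*Q) (h(Q, B) = (B + 1)/(Q + Q) = (1 + B)/((2*Q)) = (1 + B)*(1/(2*Q)) = (1 + B)/(2*Q))
h(K(2), 0)*((-7/(-19) + 17/22) - 1*21) = ((½)*(1 + 0)/2)*((-7/(-19) + 17/22) - 1*21) = ((½)*(½)*1)*((-7*(-1/19) + 17*(1/22)) - 21) = ((7/19 + 17/22) - 21)/4 = (477/418 - 21)/4 = (¼)*(-8301/418) = -8301/1672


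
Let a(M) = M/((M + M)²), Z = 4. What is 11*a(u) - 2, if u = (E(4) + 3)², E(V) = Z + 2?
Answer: -637/324 ≈ -1.9660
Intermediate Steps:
E(V) = 6 (E(V) = 4 + 2 = 6)
u = 81 (u = (6 + 3)² = 9² = 81)
a(M) = 1/(4*M) (a(M) = M/((2*M)²) = M/((4*M²)) = M*(1/(4*M²)) = 1/(4*M))
11*a(u) - 2 = 11*((¼)/81) - 2 = 11*((¼)*(1/81)) - 2 = 11*(1/324) - 2 = 11/324 - 2 = -637/324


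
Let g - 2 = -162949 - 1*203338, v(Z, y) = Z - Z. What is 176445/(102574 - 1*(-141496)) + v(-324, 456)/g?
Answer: 35289/48814 ≈ 0.72293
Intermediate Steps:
v(Z, y) = 0
g = -366285 (g = 2 + (-162949 - 1*203338) = 2 + (-162949 - 203338) = 2 - 366287 = -366285)
176445/(102574 - 1*(-141496)) + v(-324, 456)/g = 176445/(102574 - 1*(-141496)) + 0/(-366285) = 176445/(102574 + 141496) + 0*(-1/366285) = 176445/244070 + 0 = 176445*(1/244070) + 0 = 35289/48814 + 0 = 35289/48814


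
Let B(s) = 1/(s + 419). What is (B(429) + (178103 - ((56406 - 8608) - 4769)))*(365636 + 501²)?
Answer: 70631299581661/848 ≈ 8.3292e+10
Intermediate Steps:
B(s) = 1/(419 + s)
(B(429) + (178103 - ((56406 - 8608) - 4769)))*(365636 + 501²) = (1/(419 + 429) + (178103 - ((56406 - 8608) - 4769)))*(365636 + 501²) = (1/848 + (178103 - (47798 - 4769)))*(365636 + 251001) = (1/848 + (178103 - 1*43029))*616637 = (1/848 + (178103 - 43029))*616637 = (1/848 + 135074)*616637 = (114542753/848)*616637 = 70631299581661/848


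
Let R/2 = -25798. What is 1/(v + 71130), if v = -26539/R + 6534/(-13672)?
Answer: 44088782/3136036670719 ≈ 1.4059e-5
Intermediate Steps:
R = -51596 (R = 2*(-25798) = -51596)
v = 1607059/44088782 (v = -26539/(-51596) + 6534/(-13672) = -26539*(-1/51596) + 6534*(-1/13672) = 26539/51596 - 3267/6836 = 1607059/44088782 ≈ 0.036451)
1/(v + 71130) = 1/(1607059/44088782 + 71130) = 1/(3136036670719/44088782) = 44088782/3136036670719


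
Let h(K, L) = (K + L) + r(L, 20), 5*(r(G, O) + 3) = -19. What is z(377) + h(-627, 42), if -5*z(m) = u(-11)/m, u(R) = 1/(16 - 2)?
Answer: -15617603/26390 ≈ -591.80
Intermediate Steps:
u(R) = 1/14
r(G, O) = -34/5 (r(G, O) = -3 + (1/5)*(-19) = -3 - 19/5 = -34/5)
z(m) = -1/(70*m)
h(K, L) = -34/5 + K + L (h(K, L) = (K + L) - 34/5 = -34/5 + K + L)
z(377) + h(-627, 42) = -1/70/377 + (-34/5 - 627 + 42) = -1/70*1/377 - 2959/5 = -1/26390 - 2959/5 = -15617603/26390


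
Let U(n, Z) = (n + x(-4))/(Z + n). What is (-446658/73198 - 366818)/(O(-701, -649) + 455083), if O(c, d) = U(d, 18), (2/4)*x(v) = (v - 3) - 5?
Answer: -8471424441241/10509697325554 ≈ -0.80606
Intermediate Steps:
x(v) = -16 + 2*v (x(v) = 2*((v - 3) - 5) = 2*((-3 + v) - 5) = 2*(-8 + v) = -16 + 2*v)
U(n, Z) = (-24 + n)/(Z + n) (U(n, Z) = (n + (-16 + 2*(-4)))/(Z + n) = (n + (-16 - 8))/(Z + n) = (n - 24)/(Z + n) = (-24 + n)/(Z + n))
O(c, d) = (-24 + d)/(18 + d)
(-446658/73198 - 366818)/(O(-701, -649) + 455083) = (-446658/73198 - 366818)/((-24 - 649)/(18 - 649) + 455083) = (-446658*1/73198 - 366818)/(-673/(-631) + 455083) = (-223329/36599 - 366818)/(-1/631*(-673) + 455083) = -13425395311/(36599*(673/631 + 455083)) = -13425395311/(36599*287158046/631) = -13425395311/36599*631/287158046 = -8471424441241/10509697325554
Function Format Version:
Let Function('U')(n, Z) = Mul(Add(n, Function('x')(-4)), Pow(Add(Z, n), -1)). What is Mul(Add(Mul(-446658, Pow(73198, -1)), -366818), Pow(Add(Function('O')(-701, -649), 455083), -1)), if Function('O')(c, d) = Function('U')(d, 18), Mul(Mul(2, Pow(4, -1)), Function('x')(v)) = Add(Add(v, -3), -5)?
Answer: Rational(-8471424441241, 10509697325554) ≈ -0.80606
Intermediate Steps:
Function('x')(v) = Add(-16, Mul(2, v)) (Function('x')(v) = Mul(2, Add(Add(v, -3), -5)) = Mul(2, Add(Add(-3, v), -5)) = Mul(2, Add(-8, v)) = Add(-16, Mul(2, v)))
Function('U')(n, Z) = Mul(Pow(Add(Z, n), -1), Add(-24, n)) (Function('U')(n, Z) = Mul(Add(n, Add(-16, Mul(2, -4))), Pow(Add(Z, n), -1)) = Mul(Add(n, Add(-16, -8)), Pow(Add(Z, n), -1)) = Mul(Add(n, -24), Pow(Add(Z, n), -1)) = Mul(Add(-24, n), Pow(Add(Z, n), -1)) = Mul(Pow(Add(Z, n), -1), Add(-24, n)))
Function('O')(c, d) = Mul(Pow(Add(18, d), -1), Add(-24, d))
Mul(Add(Mul(-446658, Pow(73198, -1)), -366818), Pow(Add(Function('O')(-701, -649), 455083), -1)) = Mul(Add(Mul(-446658, Pow(73198, -1)), -366818), Pow(Add(Mul(Pow(Add(18, -649), -1), Add(-24, -649)), 455083), -1)) = Mul(Add(Mul(-446658, Rational(1, 73198)), -366818), Pow(Add(Mul(Pow(-631, -1), -673), 455083), -1)) = Mul(Add(Rational(-223329, 36599), -366818), Pow(Add(Mul(Rational(-1, 631), -673), 455083), -1)) = Mul(Rational(-13425395311, 36599), Pow(Add(Rational(673, 631), 455083), -1)) = Mul(Rational(-13425395311, 36599), Pow(Rational(287158046, 631), -1)) = Mul(Rational(-13425395311, 36599), Rational(631, 287158046)) = Rational(-8471424441241, 10509697325554)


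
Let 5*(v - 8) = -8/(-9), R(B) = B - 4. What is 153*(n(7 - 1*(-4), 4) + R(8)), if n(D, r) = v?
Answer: 9316/5 ≈ 1863.2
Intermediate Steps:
R(B) = -4 + B
v = 368/45 (v = 8 + (-8/(-9))/5 = 8 + (-8*(-⅑))/5 = 8 + (⅕)*(8/9) = 8 + 8/45 = 368/45 ≈ 8.1778)
n(D, r) = 368/45
153*(n(7 - 1*(-4), 4) + R(8)) = 153*(368/45 + (-4 + 8)) = 153*(368/45 + 4) = 153*(548/45) = 9316/5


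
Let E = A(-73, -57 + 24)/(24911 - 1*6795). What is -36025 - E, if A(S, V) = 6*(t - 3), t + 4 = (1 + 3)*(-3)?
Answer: -326314393/9058 ≈ -36025.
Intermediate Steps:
t = -16 (t = -4 + (1 + 3)*(-3) = -4 + 4*(-3) = -4 - 12 = -16)
A(S, V) = -114 (A(S, V) = 6*(-16 - 3) = 6*(-19) = -114)
E = -57/9058 (E = -114/(24911 - 1*6795) = -114/(24911 - 6795) = -114/18116 = -114*1/18116 = -57/9058 ≈ -0.0062928)
-36025 - E = -36025 - 1*(-57/9058) = -36025 + 57/9058 = -326314393/9058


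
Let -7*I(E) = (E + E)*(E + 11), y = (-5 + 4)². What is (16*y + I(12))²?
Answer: 193600/49 ≈ 3951.0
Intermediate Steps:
y = 1 (y = (-1)² = 1)
I(E) = -2*E*(11 + E)/7 (I(E) = -(E + E)*(E + 11)/7 = -2*E*(11 + E)/7)
(16*y + I(12))² = (16*1 - 2/7*12*(11 + 12))² = (16 - 2/7*12*23)² = (16 - 552/7)² = (-440/7)² = 193600/49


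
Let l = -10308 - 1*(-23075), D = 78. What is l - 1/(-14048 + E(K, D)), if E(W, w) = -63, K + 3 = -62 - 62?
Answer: 180155138/14111 ≈ 12767.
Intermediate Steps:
K = -127 (K = -3 + (-62 - 62) = -3 - 124 = -127)
l = 12767 (l = -10308 + 23075 = 12767)
l - 1/(-14048 + E(K, D)) = 12767 - 1/(-14048 - 63) = 12767 - 1/(-14111) = 12767 - 1*(-1/14111) = 12767 + 1/14111 = 180155138/14111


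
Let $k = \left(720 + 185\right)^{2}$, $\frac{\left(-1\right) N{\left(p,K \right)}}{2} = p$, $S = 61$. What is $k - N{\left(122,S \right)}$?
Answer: $819269$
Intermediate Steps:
$N{\left(p,K \right)} = - 2 p$
$k = 819025$ ($k = 905^{2} = 819025$)
$k - N{\left(122,S \right)} = 819025 - \left(-2\right) 122 = 819025 - -244 = 819025 + 244 = 819269$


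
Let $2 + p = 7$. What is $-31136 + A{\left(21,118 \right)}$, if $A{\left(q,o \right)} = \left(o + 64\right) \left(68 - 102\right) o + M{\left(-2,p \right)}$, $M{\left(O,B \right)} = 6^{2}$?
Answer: $-761284$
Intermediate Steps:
$p = 5$ ($p = -2 + 7 = 5$)
$M{\left(O,B \right)} = 36$
$A{\left(q,o \right)} = 36 + o \left(-2176 - 34 o\right)$ ($A{\left(q,o \right)} = \left(o + 64\right) \left(68 - 102\right) o + 36 = \left(64 + o\right) \left(-34\right) o + 36 = \left(-2176 - 34 o\right) o + 36 = o \left(-2176 - 34 o\right) + 36 = 36 + o \left(-2176 - 34 o\right)$)
$-31136 + A{\left(21,118 \right)} = -31136 - \left(256732 + 473416\right) = -31136 - 730148 = -761284$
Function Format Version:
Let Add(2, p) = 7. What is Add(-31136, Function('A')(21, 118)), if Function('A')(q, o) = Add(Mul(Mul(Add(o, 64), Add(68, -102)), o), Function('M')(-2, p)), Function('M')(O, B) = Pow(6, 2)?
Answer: -761284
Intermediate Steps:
p = 5 (p = Add(-2, 7) = 5)
Function('M')(O, B) = 36
Function('A')(q, o) = Add(36, Mul(o, Add(-2176, Mul(-34, o)))) (Function('A')(q, o) = Add(Mul(Mul(Add(o, 64), Add(68, -102)), o), 36) = Add(Mul(Mul(Add(64, o), -34), o), 36) = Add(Mul(Add(-2176, Mul(-34, o)), o), 36) = Add(Mul(o, Add(-2176, Mul(-34, o))), 36) = Add(36, Mul(o, Add(-2176, Mul(-34, o)))))
Add(-31136, Function('A')(21, 118)) = Add(-31136, Add(36, Mul(-2176, 118), Mul(-34, Pow(118, 2)))) = Add(-31136, Add(36, -256768, Mul(-34, 13924))) = Add(-31136, Add(36, -256768, -473416)) = Add(-31136, -730148) = -761284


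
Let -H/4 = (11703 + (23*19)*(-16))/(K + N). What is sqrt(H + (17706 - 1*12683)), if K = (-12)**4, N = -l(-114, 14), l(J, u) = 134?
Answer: sqrt(532896492801)/10301 ≈ 70.867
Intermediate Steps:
N = -134 (N = -1*134 = -134)
K = 20736
H = -9422/10301 (H = -4*(11703 + (23*19)*(-16))/(20736 - 134) = -4*(11703 + 437*(-16))/20602 = -4*(11703 - 6992)/20602 = -18844/20602 = -4*4711/20602 = -9422/10301 ≈ -0.91467)
sqrt(H + (17706 - 1*12683)) = sqrt(-9422/10301 + (17706 - 1*12683)) = sqrt(-9422/10301 + (17706 - 12683)) = sqrt(-9422/10301 + 5023) = sqrt(51732501/10301) = sqrt(532896492801)/10301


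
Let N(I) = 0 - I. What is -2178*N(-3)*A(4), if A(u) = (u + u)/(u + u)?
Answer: -6534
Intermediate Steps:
N(I) = -I
A(u) = 1 (A(u) = (2*u)/((2*u)) = (2*u)*(1/(2*u)) = 1)
-2178*N(-3)*A(4) = -2178*(-1*(-3)) = -6534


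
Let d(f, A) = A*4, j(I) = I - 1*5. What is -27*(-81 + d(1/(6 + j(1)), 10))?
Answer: 1107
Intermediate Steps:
j(I) = -5 + I (j(I) = I - 5 = -5 + I)
d(f, A) = 4*A
-27*(-81 + d(1/(6 + j(1)), 10)) = -27*(-81 + 4*10) = -27*(-81 + 40) = -27*(-41) = 1107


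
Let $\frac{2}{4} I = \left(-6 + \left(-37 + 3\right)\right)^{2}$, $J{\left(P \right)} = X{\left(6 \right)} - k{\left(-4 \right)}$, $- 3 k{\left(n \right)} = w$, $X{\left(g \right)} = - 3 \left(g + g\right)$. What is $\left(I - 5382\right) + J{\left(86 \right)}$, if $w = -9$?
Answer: $-2221$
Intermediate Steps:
$X{\left(g \right)} = - 6 g$ ($X{\left(g \right)} = - 3 \cdot 2 g = - 6 g$)
$k{\left(n \right)} = 3$ ($k{\left(n \right)} = \left(- \frac{1}{3}\right) \left(-9\right) = 3$)
$J{\left(P \right)} = -39$ ($J{\left(P \right)} = \left(-6\right) 6 - 3 = -36 - 3 = -39$)
$I = 3200$ ($I = 2 \left(-6 + \left(-37 + 3\right)\right)^{2} = 2 \left(-6 - 34\right)^{2} = 2 \left(-40\right)^{2} = 2 \cdot 1600 = 3200$)
$\left(I - 5382\right) + J{\left(86 \right)} = \left(3200 - 5382\right) - 39 = -2182 - 39 = -2221$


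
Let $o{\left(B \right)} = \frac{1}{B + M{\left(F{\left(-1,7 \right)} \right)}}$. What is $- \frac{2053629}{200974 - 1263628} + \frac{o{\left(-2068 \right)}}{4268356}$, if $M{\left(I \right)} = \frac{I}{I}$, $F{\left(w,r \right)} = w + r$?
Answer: $\frac{3019755974044709}{1562578131215868} \approx 1.9325$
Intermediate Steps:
$F{\left(w,r \right)} = r + w$
$M{\left(I \right)} = 1$
$o{\left(B \right)} = \frac{1}{1 + B}$ ($o{\left(B \right)} = \frac{1}{B + 1} = \frac{1}{1 + B}$)
$- \frac{2053629}{200974 - 1263628} + \frac{o{\left(-2068 \right)}}{4268356} = - \frac{2053629}{200974 - 1263628} + \frac{1}{\left(1 - 2068\right) 4268356} = - \frac{2053629}{200974 - 1263628} + \frac{1}{-2067} \cdot \frac{1}{4268356} = - \frac{2053629}{-1062654} - \frac{1}{8822691852} = \left(-2053629\right) \left(- \frac{1}{1062654}\right) - \frac{1}{8822691852} = \frac{684543}{354218} - \frac{1}{8822691852} = \frac{3019755974044709}{1562578131215868}$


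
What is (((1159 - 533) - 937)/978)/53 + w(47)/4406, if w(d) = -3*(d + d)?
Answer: -7993727/114190302 ≈ -0.070004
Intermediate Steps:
w(d) = -6*d
(((1159 - 533) - 937)/978)/53 + w(47)/4406 = (((1159 - 533) - 937)/978)/53 - 6*47/4406 = ((626 - 937)*(1/978))*(1/53) - 282*1/4406 = -311*1/978*(1/53) - 141/2203 = -311/978*1/53 - 141/2203 = -311/51834 - 141/2203 = -7993727/114190302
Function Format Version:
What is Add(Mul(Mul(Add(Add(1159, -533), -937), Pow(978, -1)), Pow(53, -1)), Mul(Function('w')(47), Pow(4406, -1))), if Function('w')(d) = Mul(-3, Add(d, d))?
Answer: Rational(-7993727, 114190302) ≈ -0.070004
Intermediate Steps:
Function('w')(d) = Mul(-6, d) (Function('w')(d) = Mul(-3, Mul(2, d)) = Mul(-6, d))
Add(Mul(Mul(Add(Add(1159, -533), -937), Pow(978, -1)), Pow(53, -1)), Mul(Function('w')(47), Pow(4406, -1))) = Add(Mul(Mul(Add(Add(1159, -533), -937), Pow(978, -1)), Pow(53, -1)), Mul(Mul(-6, 47), Pow(4406, -1))) = Add(Mul(Mul(Add(626, -937), Rational(1, 978)), Rational(1, 53)), Mul(-282, Rational(1, 4406))) = Add(Mul(Mul(-311, Rational(1, 978)), Rational(1, 53)), Rational(-141, 2203)) = Add(Mul(Rational(-311, 978), Rational(1, 53)), Rational(-141, 2203)) = Add(Rational(-311, 51834), Rational(-141, 2203)) = Rational(-7993727, 114190302)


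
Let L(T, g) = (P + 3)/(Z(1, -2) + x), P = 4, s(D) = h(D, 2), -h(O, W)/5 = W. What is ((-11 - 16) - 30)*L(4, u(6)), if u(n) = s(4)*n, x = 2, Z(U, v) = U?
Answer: -133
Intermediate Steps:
h(O, W) = -5*W
s(D) = -10 (s(D) = -5*2 = -10)
u(n) = -10*n
L(T, g) = 7/3 (L(T, g) = (4 + 3)/(1 + 2) = 7/3)
((-11 - 16) - 30)*L(4, u(6)) = ((-11 - 16) - 30)*(7/3) = (-27 - 30)*(7/3) = -57*7/3 = -133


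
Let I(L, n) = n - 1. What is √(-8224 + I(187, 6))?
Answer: I*√8219 ≈ 90.659*I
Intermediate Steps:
I(L, n) = -1 + n
√(-8224 + I(187, 6)) = √(-8224 + (-1 + 6)) = √(-8224 + 5) = √(-8219) = I*√8219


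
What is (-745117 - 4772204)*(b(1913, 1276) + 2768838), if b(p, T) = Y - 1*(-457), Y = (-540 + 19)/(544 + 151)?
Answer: -10618964299268784/695 ≈ -1.5279e+13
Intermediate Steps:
Y = -521/695 ≈ -0.74964
b(p, T) = 317094/695 (b(p, T) = -521/695 - 1*(-457) = -521/695 + 457 = 317094/695)
(-745117 - 4772204)*(b(1913, 1276) + 2768838) = (-745117 - 4772204)*(317094/695 + 2768838) = -5517321*1924659504/695 = -10618964299268784/695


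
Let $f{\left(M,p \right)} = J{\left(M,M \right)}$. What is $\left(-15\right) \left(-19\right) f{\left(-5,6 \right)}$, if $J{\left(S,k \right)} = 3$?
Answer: $855$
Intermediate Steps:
$f{\left(M,p \right)} = 3$
$\left(-15\right) \left(-19\right) f{\left(-5,6 \right)} = \left(-15\right) \left(-19\right) 3 = 285 \cdot 3 = 855$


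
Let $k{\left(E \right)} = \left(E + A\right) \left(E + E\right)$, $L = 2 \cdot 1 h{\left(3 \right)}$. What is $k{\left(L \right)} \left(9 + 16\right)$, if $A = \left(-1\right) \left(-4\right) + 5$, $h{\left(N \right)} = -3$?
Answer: $-900$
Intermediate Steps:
$A = 9$ ($A = 4 + 5 = 9$)
$L = -6$ ($L = 2 \cdot 1 \left(-3\right) = 2 \left(-3\right) = -6$)
$k{\left(E \right)} = 2 E \left(9 + E\right)$ ($k{\left(E \right)} = \left(E + 9\right) \left(E + E\right) = \left(9 + E\right) 2 E = 2 E \left(9 + E\right)$)
$k{\left(L \right)} \left(9 + 16\right) = 2 \left(-6\right) \left(9 - 6\right) \left(9 + 16\right) = 2 \left(-6\right) 3 \cdot 25 = \left(-36\right) 25 = -900$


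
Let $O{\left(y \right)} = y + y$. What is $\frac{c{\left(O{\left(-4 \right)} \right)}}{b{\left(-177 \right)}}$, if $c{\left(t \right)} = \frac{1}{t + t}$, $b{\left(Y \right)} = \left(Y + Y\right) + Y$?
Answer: $\frac{1}{8496} \approx 0.0001177$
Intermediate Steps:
$O{\left(y \right)} = 2 y$
$b{\left(Y \right)} = 3 Y$ ($b{\left(Y \right)} = 2 Y + Y = 3 Y$)
$c{\left(t \right)} = \frac{1}{2 t}$
$\frac{c{\left(O{\left(-4 \right)} \right)}}{b{\left(-177 \right)}} = \frac{\frac{1}{2} \frac{1}{2 \left(-4\right)}}{3 \left(-177\right)} = \frac{\frac{1}{2} \frac{1}{-8}}{-531} = \frac{1}{2} \left(- \frac{1}{8}\right) \left(- \frac{1}{531}\right) = \left(- \frac{1}{16}\right) \left(- \frac{1}{531}\right) = \frac{1}{8496}$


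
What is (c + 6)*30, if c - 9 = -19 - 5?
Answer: -270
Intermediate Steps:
c = -15 (c = 9 + (-19 - 5) = 9 - 24 = -15)
(c + 6)*30 = (-15 + 6)*30 = -9*30 = -270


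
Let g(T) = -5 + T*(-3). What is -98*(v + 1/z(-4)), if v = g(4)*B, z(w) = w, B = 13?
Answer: 43365/2 ≈ 21683.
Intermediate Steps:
g(T) = -5 - 3*T
v = -221 (v = (-5 - 3*4)*13 = (-5 - 12)*13 = -17*13 = -221)
-98*(v + 1/z(-4)) = -98*(-221 + 1/(-4)) = -98*(-221 - 1/4) = -98*(-885/4) = 43365/2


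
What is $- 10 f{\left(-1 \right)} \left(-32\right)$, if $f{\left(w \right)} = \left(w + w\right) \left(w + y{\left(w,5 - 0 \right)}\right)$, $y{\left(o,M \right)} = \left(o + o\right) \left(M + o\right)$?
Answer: $5760$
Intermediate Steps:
$y{\left(o,M \right)} = 2 o \left(M + o\right)$
$f{\left(w \right)} = 2 w \left(w + 2 w \left(5 + w\right)\right)$ ($f{\left(w \right)} = \left(w + w\right) \left(w + 2 w \left(\left(5 - 0\right) + w\right)\right) = 2 w \left(w + 2 w \left(\left(5 + 0\right) + w\right)\right) = 2 w \left(w + 2 w \left(5 + w\right)\right)$)
$- 10 f{\left(-1 \right)} \left(-32\right) = - 10 \left(-1\right)^{2} \left(22 + 4 \left(-1\right)\right) \left(-32\right) = - 10 \cdot 1 \left(22 - 4\right) \left(-32\right) = - 10 \cdot 1 \cdot 18 \left(-32\right) = \left(-10\right) 18 \left(-32\right) = \left(-180\right) \left(-32\right) = 5760$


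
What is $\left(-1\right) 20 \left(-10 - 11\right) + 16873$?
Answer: $17293$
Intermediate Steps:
$\left(-1\right) 20 \left(-10 - 11\right) + 16873 = - 20 \left(-10 - 11\right) + 16873 = \left(-20\right) \left(-21\right) + 16873 = 420 + 16873 = 17293$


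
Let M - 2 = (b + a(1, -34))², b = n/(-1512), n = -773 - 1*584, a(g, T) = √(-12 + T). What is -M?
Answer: 98748887/2286144 - 1357*I*√46/756 ≈ 43.195 - 12.174*I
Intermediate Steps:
n = -1357 (n = -773 - 584 = -1357)
b = 1357/1512 (b = -1357/(-1512) = -1357*(-1/1512) = 1357/1512 ≈ 0.89749)
M = 2 + (1357/1512 + I*√46)² (M = 2 + (1357/1512 + √(-12 - 34))² = 2 + (1357/1512 + √(-46))² = 2 + (1357/1512 + I*√46)² ≈ -43.195 + 12.174*I)
-M = -(-98748887/2286144 + 1357*I*√46/756) = 98748887/2286144 - 1357*I*√46/756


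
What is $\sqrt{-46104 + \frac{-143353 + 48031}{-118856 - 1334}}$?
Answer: $\frac{i \sqrt{166497537500805}}{60095} \approx 214.72 i$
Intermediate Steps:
$\sqrt{-46104 + \frac{-143353 + 48031}{-118856 - 1334}} = \sqrt{-46104 - \frac{95322}{-120190}} = \sqrt{-46104 - - \frac{47661}{60095}} = \sqrt{-46104 + \frac{47661}{60095}} = \sqrt{- \frac{2770572219}{60095}} = \frac{i \sqrt{166497537500805}}{60095}$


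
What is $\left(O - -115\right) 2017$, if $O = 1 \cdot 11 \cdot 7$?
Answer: $387264$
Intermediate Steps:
$O = 77$ ($O = 11 \cdot 7 = 77$)
$\left(O - -115\right) 2017 = \left(77 - -115\right) 2017 = \left(77 + 115\right) 2017 = 192 \cdot 2017 = 387264$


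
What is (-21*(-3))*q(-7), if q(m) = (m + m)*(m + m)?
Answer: 12348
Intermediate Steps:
q(m) = 4*m**2 (q(m) = (2*m)*(2*m) = 4*m**2)
(-21*(-3))*q(-7) = (-21*(-3))*(4*(-7)**2) = 63*(4*49) = 63*196 = 12348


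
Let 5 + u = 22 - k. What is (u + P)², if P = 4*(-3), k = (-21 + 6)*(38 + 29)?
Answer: 1020100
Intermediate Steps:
k = -1005 (k = -15*67 = -1005)
u = 1022 (u = -5 + (22 - 1*(-1005)) = -5 + (22 + 1005) = -5 + 1027 = 1022)
P = -12
(u + P)² = (1022 - 12)² = 1010² = 1020100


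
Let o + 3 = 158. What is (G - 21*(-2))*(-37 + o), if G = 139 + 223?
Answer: 47672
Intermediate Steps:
o = 155 (o = -3 + 158 = 155)
G = 362
(G - 21*(-2))*(-37 + o) = (362 - 21*(-2))*(-37 + 155) = (362 + 42)*118 = 404*118 = 47672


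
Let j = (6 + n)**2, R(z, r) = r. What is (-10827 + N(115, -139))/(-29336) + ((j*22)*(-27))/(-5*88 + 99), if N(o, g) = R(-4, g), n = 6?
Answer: 114228341/454708 ≈ 251.21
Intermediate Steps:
N(o, g) = g
j = 144 (j = (6 + 6)**2 = 12**2 = 144)
(-10827 + N(115, -139))/(-29336) + ((j*22)*(-27))/(-5*88 + 99) = (-10827 - 139)/(-29336) + ((144*22)*(-27))/(-5*88 + 99) = -10966*(-1/29336) + (3168*(-27))/(-440 + 99) = 5483/14668 - 85536/(-341) = 5483/14668 - 85536*(-1/341) = 5483/14668 + 7776/31 = 114228341/454708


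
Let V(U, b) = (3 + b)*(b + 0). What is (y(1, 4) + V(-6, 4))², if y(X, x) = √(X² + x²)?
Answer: (28 + √17)² ≈ 1031.9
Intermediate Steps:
V(U, b) = b*(3 + b) (V(U, b) = (3 + b)*b = b*(3 + b))
(y(1, 4) + V(-6, 4))² = (√(1² + 4²) + 4*(3 + 4))² = (√(1 + 16) + 4*7)² = (√17 + 28)² = (28 + √17)²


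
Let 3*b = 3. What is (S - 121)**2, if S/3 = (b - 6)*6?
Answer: 44521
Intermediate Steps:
b = 1 (b = (1/3)*3 = 1)
S = -90 (S = 3*((1 - 6)*6) = 3*(-5*6) = 3*(-30) = -90)
(S - 121)**2 = (-90 - 121)**2 = (-211)**2 = 44521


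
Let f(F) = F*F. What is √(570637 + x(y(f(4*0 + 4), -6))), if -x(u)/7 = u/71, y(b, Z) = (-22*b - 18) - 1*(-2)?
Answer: √2876764013/71 ≈ 755.43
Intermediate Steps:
f(F) = F²
y(b, Z) = -16 - 22*b (y(b, Z) = (-18 - 22*b) + 2 = -16 - 22*b)
x(u) = -7*u/71
√(570637 + x(y(f(4*0 + 4), -6))) = √(570637 - 7*(-16 - 22*(4*0 + 4)²)/71) = √(570637 - 7*(-16 - 22*(0 + 4)²)/71) = √(570637 - 7*(-16 - 22*4²)/71) = √(570637 - 7*(-16 - 22*16)/71) = √(570637 - 7*(-16 - 352)/71) = √(570637 - 7/71*(-368)) = √(570637 + 2576/71) = √(40517803/71) = √2876764013/71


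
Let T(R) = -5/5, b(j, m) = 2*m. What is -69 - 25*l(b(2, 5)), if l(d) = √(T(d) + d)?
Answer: -144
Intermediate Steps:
T(R) = -1 (T(R) = -5*⅕ = -1)
l(d) = √(-1 + d)
-69 - 25*l(b(2, 5)) = -69 - 25*√(-1 + 2*5) = -69 - 25*√(-1 + 10) = -69 - 25*√9 = -69 - 25*3 = -69 - 75 = -144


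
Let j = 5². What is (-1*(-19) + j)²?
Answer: 1936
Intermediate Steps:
j = 25
(-1*(-19) + j)² = (-1*(-19) + 25)² = (19 + 25)² = 44² = 1936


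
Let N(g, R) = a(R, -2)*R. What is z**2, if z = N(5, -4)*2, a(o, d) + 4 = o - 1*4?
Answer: 9216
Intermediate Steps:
a(o, d) = -8 + o (a(o, d) = -4 + (o - 1*4) = -4 + (o - 4) = -4 + (-4 + o) = -8 + o)
N(g, R) = R*(-8 + R) (N(g, R) = (-8 + R)*R = R*(-8 + R))
z = 96 (z = -4*(-8 - 4)*2 = -4*(-12)*2 = 48*2 = 96)
z**2 = 96**2 = 9216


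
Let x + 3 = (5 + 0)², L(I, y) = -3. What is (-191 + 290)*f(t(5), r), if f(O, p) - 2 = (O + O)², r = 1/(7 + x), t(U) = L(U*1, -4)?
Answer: 3762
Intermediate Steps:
x = 22 (x = -3 + (5 + 0)² = -3 + 5² = -3 + 25 = 22)
t(U) = -3
r = 1/29 (r = 1/(7 + 22) = 1/29 ≈ 0.034483)
f(O, p) = 2 + 4*O² (f(O, p) = 2 + (O + O)² = 2 + (2*O)² = 2 + 4*O²)
(-191 + 290)*f(t(5), r) = (-191 + 290)*(2 + 4*(-3)²) = 99*(2 + 4*9) = 99*(2 + 36) = 99*38 = 3762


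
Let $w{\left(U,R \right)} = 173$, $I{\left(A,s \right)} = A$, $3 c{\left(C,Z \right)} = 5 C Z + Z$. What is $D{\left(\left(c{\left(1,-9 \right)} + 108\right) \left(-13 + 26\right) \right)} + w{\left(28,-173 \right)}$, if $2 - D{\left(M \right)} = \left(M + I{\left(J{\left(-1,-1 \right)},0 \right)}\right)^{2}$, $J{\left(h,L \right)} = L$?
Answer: $-1366386$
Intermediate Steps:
$c{\left(C,Z \right)} = \frac{Z}{3} + \frac{5 C Z}{3}$ ($c{\left(C,Z \right)} = \frac{5 C Z + Z}{3} = \frac{Z + 5 C Z}{3} = \frac{Z}{3} + \frac{5 C Z}{3}$)
$D{\left(M \right)} = 2 - \left(-1 + M\right)^{2}$ ($D{\left(M \right)} = 2 - \left(M - 1\right)^{2} = 2 - \left(-1 + M\right)^{2}$)
$D{\left(\left(c{\left(1,-9 \right)} + 108\right) \left(-13 + 26\right) \right)} + w{\left(28,-173 \right)} = \left(2 - \left(-1 + \left(\frac{1}{3} \left(-9\right) \left(1 + 5 \cdot 1\right) + 108\right) \left(-13 + 26\right)\right)^{2}\right) + 173 = \left(2 - \left(-1 + \left(\frac{1}{3} \left(-9\right) \left(1 + 5\right) + 108\right) 13\right)^{2}\right) + 173 = \left(2 - \left(-1 + \left(\frac{1}{3} \left(-9\right) 6 + 108\right) 13\right)^{2}\right) + 173 = \left(2 - \left(-1 + \left(-18 + 108\right) 13\right)^{2}\right) + 173 = \left(2 - \left(-1 + 90 \cdot 13\right)^{2}\right) + 173 = \left(2 - \left(-1 + 1170\right)^{2}\right) + 173 = \left(2 - 1169^{2}\right) + 173 = \left(2 - 1366561\right) + 173 = -1366559 + 173 = -1366386$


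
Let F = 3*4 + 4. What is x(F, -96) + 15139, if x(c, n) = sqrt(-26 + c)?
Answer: 15139 + I*sqrt(10) ≈ 15139.0 + 3.1623*I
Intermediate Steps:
F = 16 (F = 12 + 4 = 16)
x(F, -96) + 15139 = sqrt(-26 + 16) + 15139 = sqrt(-10) + 15139 = I*sqrt(10) + 15139 = 15139 + I*sqrt(10)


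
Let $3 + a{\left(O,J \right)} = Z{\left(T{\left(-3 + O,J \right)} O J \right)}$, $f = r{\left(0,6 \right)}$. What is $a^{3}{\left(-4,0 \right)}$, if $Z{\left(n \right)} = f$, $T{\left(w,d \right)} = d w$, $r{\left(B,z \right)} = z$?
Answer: $27$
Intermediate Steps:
$f = 6$
$Z{\left(n \right)} = 6$
$a{\left(O,J \right)} = 3$ ($a{\left(O,J \right)} = -3 + 6 = 3$)
$a^{3}{\left(-4,0 \right)} = 3^{3} = 27$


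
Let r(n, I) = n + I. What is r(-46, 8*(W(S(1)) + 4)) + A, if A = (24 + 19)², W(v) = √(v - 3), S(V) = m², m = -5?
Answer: 1835 + 8*√22 ≈ 1872.5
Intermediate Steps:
S(V) = 25 (S(V) = (-5)² = 25)
W(v) = √(-3 + v)
A = 1849 (A = 43² = 1849)
r(n, I) = I + n
r(-46, 8*(W(S(1)) + 4)) + A = (8*(√(-3 + 25) + 4) - 46) + 1849 = (8*(√22 + 4) - 46) + 1849 = (8*(4 + √22) - 46) + 1849 = ((32 + 8*√22) - 46) + 1849 = (-14 + 8*√22) + 1849 = 1835 + 8*√22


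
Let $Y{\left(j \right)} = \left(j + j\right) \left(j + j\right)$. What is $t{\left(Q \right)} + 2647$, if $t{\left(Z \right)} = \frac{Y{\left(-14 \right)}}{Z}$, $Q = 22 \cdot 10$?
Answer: $\frac{145781}{55} \approx 2650.6$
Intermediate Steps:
$Q = 220$
$Y{\left(j \right)} = 4 j^{2}$ ($Y{\left(j \right)} = 2 j 2 j = 4 j^{2}$)
$t{\left(Z \right)} = \frac{784}{Z}$ ($t{\left(Z \right)} = \frac{4 \left(-14\right)^{2}}{Z} = \frac{4 \cdot 196}{Z} = \frac{784}{Z}$)
$t{\left(Q \right)} + 2647 = \frac{784}{220} + 2647 = 784 \cdot \frac{1}{220} + 2647 = \frac{196}{55} + 2647 = \frac{145781}{55}$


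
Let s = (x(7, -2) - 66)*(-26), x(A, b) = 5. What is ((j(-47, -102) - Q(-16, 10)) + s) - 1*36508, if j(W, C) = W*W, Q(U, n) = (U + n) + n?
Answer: -32717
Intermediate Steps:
Q(U, n) = U + 2*n
s = 1586 (s = (5 - 66)*(-26) = -61*(-26) = 1586)
j(W, C) = W**2
((j(-47, -102) - Q(-16, 10)) + s) - 1*36508 = (((-47)**2 - (-16 + 2*10)) + 1586) - 1*36508 = ((2209 - (-16 + 20)) + 1586) - 36508 = ((2209 - 1*4) + 1586) - 36508 = ((2209 - 4) + 1586) - 36508 = (2205 + 1586) - 36508 = 3791 - 36508 = -32717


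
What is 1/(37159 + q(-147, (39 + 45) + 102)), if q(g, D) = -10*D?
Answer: 1/35299 ≈ 2.8329e-5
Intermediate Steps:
1/(37159 + q(-147, (39 + 45) + 102)) = 1/(37159 - 10*((39 + 45) + 102)) = 1/(37159 - 10*(84 + 102)) = 1/(37159 - 10*186) = 1/(37159 - 1860) = 1/35299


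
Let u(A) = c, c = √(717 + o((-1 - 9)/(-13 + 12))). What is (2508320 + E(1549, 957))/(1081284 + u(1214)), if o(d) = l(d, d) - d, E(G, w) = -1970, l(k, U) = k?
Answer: 903358717800/389725029313 - 835450*√717/389725029313 ≈ 2.3179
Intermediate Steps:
o(d) = 0 (o(d) = d - d = 0)
c = √717 (c = √(717 + 0) = √717 ≈ 26.777)
u(A) = √717
(2508320 + E(1549, 957))/(1081284 + u(1214)) = (2508320 - 1970)/(1081284 + √717) = 2506350/(1081284 + √717)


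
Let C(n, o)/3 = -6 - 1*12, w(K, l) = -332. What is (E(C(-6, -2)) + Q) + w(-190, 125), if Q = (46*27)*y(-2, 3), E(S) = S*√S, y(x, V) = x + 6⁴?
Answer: 1606816 - 162*I*√6 ≈ 1.6068e+6 - 396.82*I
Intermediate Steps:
y(x, V) = 1296 + x (y(x, V) = x + 1296 = 1296 + x)
C(n, o) = -54 (C(n, o) = 3*(-6 - 1*12) = 3*(-6 - 12) = 3*(-18) = -54)
E(S) = S^(3/2)
Q = 1607148 (Q = (46*27)*(1296 - 2) = 1242*1294 = 1607148)
(E(C(-6, -2)) + Q) + w(-190, 125) = ((-54)^(3/2) + 1607148) - 332 = (-162*I*√6 + 1607148) - 332 = (1607148 - 162*I*√6) - 332 = 1606816 - 162*I*√6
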